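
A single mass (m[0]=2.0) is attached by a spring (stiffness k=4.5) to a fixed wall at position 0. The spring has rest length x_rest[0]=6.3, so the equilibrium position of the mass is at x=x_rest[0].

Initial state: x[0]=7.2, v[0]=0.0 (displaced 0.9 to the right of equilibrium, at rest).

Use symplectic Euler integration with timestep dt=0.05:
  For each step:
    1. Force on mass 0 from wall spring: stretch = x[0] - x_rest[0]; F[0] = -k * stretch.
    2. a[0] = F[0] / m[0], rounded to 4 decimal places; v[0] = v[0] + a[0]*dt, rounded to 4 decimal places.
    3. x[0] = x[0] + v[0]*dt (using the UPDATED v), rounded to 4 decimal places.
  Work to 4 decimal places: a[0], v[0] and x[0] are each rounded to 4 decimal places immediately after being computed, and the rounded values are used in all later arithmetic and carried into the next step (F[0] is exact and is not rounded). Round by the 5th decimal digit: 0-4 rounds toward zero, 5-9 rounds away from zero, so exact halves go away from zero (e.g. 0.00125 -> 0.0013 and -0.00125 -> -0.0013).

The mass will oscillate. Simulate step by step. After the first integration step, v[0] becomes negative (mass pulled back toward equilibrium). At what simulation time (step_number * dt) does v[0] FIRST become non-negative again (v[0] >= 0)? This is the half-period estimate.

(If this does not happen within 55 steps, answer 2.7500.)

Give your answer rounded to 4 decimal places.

Answer: 2.1000

Derivation:
Step 0: x=[7.2000] v=[0.0000]
Step 1: x=[7.1949] v=[-0.1013]
Step 2: x=[7.1848] v=[-0.2020]
Step 3: x=[7.1697] v=[-0.3015]
Step 4: x=[7.1497] v=[-0.3993]
Step 5: x=[7.1250] v=[-0.4949]
Step 6: x=[7.0956] v=[-0.5877]
Step 7: x=[7.0617] v=[-0.6772]
Step 8: x=[7.0236] v=[-0.7629]
Step 9: x=[6.9814] v=[-0.8443]
Step 10: x=[6.9354] v=[-0.9210]
Step 11: x=[6.8858] v=[-0.9925]
Step 12: x=[6.8329] v=[-1.0584]
Step 13: x=[6.7770] v=[-1.1184]
Step 14: x=[6.7184] v=[-1.1721]
Step 15: x=[6.6574] v=[-1.2192]
Step 16: x=[6.5944] v=[-1.2594]
Step 17: x=[6.5298] v=[-1.2925]
Step 18: x=[6.4639] v=[-1.3184]
Step 19: x=[6.3971] v=[-1.3368]
Step 20: x=[6.3297] v=[-1.3477]
Step 21: x=[6.2622] v=[-1.3510]
Step 22: x=[6.1949] v=[-1.3467]
Step 23: x=[6.1282] v=[-1.3349]
Step 24: x=[6.0624] v=[-1.3156]
Step 25: x=[5.9980] v=[-1.2889]
Step 26: x=[5.9353] v=[-1.2549]
Step 27: x=[5.8746] v=[-1.2139]
Step 28: x=[5.8163] v=[-1.1660]
Step 29: x=[5.7607] v=[-1.1116]
Step 30: x=[5.7082] v=[-1.0509]
Step 31: x=[5.6590] v=[-0.9843]
Step 32: x=[5.6134] v=[-0.9122]
Step 33: x=[5.5717] v=[-0.8350]
Step 34: x=[5.5340] v=[-0.7531]
Step 35: x=[5.5007] v=[-0.6669]
Step 36: x=[5.4719] v=[-0.5770]
Step 37: x=[5.4477] v=[-0.4838]
Step 38: x=[5.4283] v=[-0.3879]
Step 39: x=[5.4138] v=[-0.2898]
Step 40: x=[5.4043] v=[-0.1901]
Step 41: x=[5.3998] v=[-0.0893]
Step 42: x=[5.4004] v=[0.0120]
First v>=0 after going negative at step 42, time=2.1000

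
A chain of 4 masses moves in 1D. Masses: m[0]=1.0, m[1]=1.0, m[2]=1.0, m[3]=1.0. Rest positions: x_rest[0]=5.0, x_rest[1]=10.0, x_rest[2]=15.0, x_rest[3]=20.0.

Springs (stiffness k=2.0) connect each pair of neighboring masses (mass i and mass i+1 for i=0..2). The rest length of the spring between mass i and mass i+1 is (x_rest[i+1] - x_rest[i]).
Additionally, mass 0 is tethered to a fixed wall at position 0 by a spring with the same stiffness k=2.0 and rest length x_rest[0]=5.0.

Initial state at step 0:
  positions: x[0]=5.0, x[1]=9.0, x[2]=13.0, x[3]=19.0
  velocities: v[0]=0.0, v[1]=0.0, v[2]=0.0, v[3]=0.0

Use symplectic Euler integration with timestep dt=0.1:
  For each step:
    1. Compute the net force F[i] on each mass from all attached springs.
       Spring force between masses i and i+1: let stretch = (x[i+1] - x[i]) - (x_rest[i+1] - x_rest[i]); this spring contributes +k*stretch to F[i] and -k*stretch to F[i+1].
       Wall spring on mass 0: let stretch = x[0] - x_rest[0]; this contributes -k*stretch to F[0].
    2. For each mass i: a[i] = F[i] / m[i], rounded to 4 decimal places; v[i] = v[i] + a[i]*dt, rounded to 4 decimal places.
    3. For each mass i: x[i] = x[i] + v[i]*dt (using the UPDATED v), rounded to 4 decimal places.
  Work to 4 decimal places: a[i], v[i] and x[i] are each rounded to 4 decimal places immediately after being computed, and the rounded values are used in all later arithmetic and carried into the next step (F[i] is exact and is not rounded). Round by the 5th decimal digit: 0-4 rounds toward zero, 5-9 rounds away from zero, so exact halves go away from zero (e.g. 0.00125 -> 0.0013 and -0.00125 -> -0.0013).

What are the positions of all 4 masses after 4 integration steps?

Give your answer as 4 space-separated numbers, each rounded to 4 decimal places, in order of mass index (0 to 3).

Step 0: x=[5.0000 9.0000 13.0000 19.0000] v=[0.0000 0.0000 0.0000 0.0000]
Step 1: x=[4.9800 9.0000 13.0400 18.9800] v=[-0.2000 0.0000 0.4000 -0.2000]
Step 2: x=[4.9408 9.0004 13.1180 18.9412] v=[-0.3920 0.0040 0.7800 -0.3880]
Step 3: x=[4.8840 9.0020 13.2301 18.8859] v=[-0.5682 0.0156 1.1211 -0.5526]
Step 4: x=[4.8119 9.0058 13.3708 18.8175] v=[-0.7214 0.0376 1.4066 -0.6838]

Answer: 4.8119 9.0058 13.3708 18.8175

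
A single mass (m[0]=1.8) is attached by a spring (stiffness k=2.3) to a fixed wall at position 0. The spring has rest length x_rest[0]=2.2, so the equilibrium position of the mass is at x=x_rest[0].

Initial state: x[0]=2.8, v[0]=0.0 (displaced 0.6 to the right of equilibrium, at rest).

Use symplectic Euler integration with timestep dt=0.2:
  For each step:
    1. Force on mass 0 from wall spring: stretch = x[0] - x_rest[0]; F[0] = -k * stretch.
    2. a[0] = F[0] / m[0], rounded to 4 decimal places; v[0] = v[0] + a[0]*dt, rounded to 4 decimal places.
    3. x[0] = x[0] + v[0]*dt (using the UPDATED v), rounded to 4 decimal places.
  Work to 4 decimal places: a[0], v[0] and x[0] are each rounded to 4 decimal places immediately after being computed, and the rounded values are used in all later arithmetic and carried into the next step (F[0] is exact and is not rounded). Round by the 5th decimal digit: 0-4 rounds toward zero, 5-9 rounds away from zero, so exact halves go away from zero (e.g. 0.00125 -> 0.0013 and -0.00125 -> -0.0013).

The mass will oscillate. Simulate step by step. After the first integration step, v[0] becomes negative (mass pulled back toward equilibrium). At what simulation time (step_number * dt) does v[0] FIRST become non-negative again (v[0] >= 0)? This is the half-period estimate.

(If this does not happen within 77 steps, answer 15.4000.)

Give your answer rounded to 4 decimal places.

Answer: 2.8000

Derivation:
Step 0: x=[2.8000] v=[0.0000]
Step 1: x=[2.7693] v=[-0.1533]
Step 2: x=[2.7095] v=[-0.2988]
Step 3: x=[2.6237] v=[-0.4290]
Step 4: x=[2.5162] v=[-0.5373]
Step 5: x=[2.3926] v=[-0.6181]
Step 6: x=[2.2591] v=[-0.6673]
Step 7: x=[2.1226] v=[-0.6824]
Step 8: x=[1.9901] v=[-0.6626]
Step 9: x=[1.8683] v=[-0.6090]
Step 10: x=[1.7635] v=[-0.5242]
Step 11: x=[1.6810] v=[-0.4126]
Step 12: x=[1.6250] v=[-0.2800]
Step 13: x=[1.5984] v=[-0.1331]
Step 14: x=[1.6025] v=[0.0206]
First v>=0 after going negative at step 14, time=2.8000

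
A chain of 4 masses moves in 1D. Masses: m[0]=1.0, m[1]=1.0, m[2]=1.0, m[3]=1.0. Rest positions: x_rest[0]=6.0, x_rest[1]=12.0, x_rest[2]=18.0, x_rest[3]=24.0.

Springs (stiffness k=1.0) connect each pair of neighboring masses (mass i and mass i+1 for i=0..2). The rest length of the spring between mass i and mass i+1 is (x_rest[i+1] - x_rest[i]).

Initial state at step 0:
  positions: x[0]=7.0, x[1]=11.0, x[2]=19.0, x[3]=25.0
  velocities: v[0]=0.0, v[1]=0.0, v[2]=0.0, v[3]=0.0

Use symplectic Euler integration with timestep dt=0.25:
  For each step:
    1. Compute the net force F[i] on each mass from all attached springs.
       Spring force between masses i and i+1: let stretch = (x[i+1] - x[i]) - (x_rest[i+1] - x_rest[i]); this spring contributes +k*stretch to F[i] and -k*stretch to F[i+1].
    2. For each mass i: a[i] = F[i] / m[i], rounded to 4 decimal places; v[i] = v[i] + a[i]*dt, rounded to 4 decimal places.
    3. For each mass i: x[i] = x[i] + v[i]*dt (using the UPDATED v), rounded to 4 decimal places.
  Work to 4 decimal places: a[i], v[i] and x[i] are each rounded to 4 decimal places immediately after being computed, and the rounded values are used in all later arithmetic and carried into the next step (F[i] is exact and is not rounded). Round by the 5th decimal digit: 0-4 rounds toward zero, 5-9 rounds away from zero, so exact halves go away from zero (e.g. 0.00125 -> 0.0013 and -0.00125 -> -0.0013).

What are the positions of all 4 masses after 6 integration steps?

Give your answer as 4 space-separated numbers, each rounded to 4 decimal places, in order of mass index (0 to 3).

Step 0: x=[7.0000 11.0000 19.0000 25.0000] v=[0.0000 0.0000 0.0000 0.0000]
Step 1: x=[6.8750 11.2500 18.8750 25.0000] v=[-0.5000 1.0000 -0.5000 0.0000]
Step 2: x=[6.6484 11.7031 18.6563 24.9922] v=[-0.9063 1.8125 -0.8750 -0.0313]
Step 3: x=[6.3628 12.2749 18.3990 24.9634] v=[-1.1426 2.2871 -1.0293 -0.1153]
Step 4: x=[6.0717 12.8599 18.1692 24.8993] v=[-1.1646 2.3401 -0.9192 -0.2564]
Step 5: x=[5.8298 13.3525 18.0282 24.7896] v=[-0.9676 1.9704 -0.5640 -0.4389]
Step 6: x=[5.6831 13.6672 18.0176 24.6323] v=[-0.5869 1.2587 -0.0426 -0.6293]

Answer: 5.6831 13.6672 18.0176 24.6323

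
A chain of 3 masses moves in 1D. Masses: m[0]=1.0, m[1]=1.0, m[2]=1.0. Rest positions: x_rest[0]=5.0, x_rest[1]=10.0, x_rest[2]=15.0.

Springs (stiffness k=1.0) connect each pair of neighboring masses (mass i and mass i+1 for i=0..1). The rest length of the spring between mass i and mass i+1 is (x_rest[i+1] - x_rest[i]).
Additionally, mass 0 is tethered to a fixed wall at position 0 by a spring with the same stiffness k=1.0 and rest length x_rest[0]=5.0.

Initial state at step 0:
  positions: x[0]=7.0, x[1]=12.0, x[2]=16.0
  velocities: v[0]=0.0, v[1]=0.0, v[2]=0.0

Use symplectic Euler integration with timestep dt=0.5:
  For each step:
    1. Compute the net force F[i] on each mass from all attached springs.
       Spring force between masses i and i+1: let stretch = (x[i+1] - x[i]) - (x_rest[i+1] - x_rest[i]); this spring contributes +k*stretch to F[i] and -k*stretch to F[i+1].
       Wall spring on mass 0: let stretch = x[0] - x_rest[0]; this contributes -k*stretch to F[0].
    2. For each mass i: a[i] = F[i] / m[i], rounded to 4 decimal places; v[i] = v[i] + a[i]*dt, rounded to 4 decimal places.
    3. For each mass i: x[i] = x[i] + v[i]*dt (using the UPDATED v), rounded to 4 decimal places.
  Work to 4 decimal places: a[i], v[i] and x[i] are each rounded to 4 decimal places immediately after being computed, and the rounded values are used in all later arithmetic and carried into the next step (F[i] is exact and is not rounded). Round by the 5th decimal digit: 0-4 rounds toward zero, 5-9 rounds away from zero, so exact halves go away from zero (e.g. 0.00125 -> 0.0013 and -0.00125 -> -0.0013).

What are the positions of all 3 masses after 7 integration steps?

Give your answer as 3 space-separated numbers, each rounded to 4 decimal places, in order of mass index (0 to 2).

Answer: 4.9830 9.8454 14.7751

Derivation:
Step 0: x=[7.0000 12.0000 16.0000] v=[0.0000 0.0000 0.0000]
Step 1: x=[6.5000 11.7500 16.2500] v=[-1.0000 -0.5000 0.5000]
Step 2: x=[5.6875 11.3125 16.6250] v=[-1.6250 -0.8750 0.7500]
Step 3: x=[4.8594 10.7969 16.9219] v=[-1.6563 -1.0313 0.5938]
Step 4: x=[4.3008 10.3281 16.9376] v=[-1.1173 -0.9376 0.0313]
Step 5: x=[4.1738 10.0049 16.5509] v=[-0.2541 -0.6465 -0.7735]
Step 6: x=[4.4611 9.8604 15.7777] v=[0.5746 -0.2891 -1.5465]
Step 7: x=[4.9830 9.8454 14.7751] v=[1.0437 -0.0301 -2.0052]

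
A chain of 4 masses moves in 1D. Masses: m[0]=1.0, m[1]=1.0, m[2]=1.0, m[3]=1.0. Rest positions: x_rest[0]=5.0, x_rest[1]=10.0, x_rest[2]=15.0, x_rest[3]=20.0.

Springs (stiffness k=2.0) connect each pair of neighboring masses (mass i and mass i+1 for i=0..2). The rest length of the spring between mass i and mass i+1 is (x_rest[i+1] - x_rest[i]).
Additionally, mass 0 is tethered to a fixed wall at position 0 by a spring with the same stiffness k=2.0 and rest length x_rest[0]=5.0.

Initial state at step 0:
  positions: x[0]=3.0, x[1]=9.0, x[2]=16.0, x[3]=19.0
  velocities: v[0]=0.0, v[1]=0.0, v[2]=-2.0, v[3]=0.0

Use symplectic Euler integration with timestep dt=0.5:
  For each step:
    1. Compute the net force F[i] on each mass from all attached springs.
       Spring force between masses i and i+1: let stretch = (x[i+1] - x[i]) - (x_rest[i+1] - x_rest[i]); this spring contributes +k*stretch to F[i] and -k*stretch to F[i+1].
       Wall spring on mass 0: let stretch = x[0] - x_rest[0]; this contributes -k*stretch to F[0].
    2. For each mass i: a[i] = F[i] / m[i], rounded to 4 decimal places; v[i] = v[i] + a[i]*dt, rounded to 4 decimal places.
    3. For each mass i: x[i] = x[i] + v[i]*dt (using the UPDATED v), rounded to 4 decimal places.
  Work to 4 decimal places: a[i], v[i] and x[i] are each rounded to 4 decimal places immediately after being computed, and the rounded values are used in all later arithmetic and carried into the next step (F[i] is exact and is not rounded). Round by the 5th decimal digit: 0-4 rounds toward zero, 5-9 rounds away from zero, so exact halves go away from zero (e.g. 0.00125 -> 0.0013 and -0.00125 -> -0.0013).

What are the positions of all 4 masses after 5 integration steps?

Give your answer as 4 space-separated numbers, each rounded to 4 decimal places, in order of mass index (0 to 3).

Step 0: x=[3.0000 9.0000 16.0000 19.0000] v=[0.0000 0.0000 -2.0000 0.0000]
Step 1: x=[4.5000 9.5000 13.0000 20.0000] v=[3.0000 1.0000 -6.0000 2.0000]
Step 2: x=[6.2500 9.2500 11.7500 20.0000] v=[3.5000 -0.5000 -2.5000 0.0000]
Step 3: x=[6.3750 8.7500 13.3750 18.3750] v=[0.2500 -1.0000 3.2500 -3.2500]
Step 4: x=[4.5000 9.3750 15.1875 16.7500] v=[-3.7500 1.2500 3.6250 -3.2500]
Step 5: x=[2.8125 10.4688 14.8750 16.8438] v=[-3.3750 2.1875 -0.6250 0.1875]

Answer: 2.8125 10.4688 14.8750 16.8438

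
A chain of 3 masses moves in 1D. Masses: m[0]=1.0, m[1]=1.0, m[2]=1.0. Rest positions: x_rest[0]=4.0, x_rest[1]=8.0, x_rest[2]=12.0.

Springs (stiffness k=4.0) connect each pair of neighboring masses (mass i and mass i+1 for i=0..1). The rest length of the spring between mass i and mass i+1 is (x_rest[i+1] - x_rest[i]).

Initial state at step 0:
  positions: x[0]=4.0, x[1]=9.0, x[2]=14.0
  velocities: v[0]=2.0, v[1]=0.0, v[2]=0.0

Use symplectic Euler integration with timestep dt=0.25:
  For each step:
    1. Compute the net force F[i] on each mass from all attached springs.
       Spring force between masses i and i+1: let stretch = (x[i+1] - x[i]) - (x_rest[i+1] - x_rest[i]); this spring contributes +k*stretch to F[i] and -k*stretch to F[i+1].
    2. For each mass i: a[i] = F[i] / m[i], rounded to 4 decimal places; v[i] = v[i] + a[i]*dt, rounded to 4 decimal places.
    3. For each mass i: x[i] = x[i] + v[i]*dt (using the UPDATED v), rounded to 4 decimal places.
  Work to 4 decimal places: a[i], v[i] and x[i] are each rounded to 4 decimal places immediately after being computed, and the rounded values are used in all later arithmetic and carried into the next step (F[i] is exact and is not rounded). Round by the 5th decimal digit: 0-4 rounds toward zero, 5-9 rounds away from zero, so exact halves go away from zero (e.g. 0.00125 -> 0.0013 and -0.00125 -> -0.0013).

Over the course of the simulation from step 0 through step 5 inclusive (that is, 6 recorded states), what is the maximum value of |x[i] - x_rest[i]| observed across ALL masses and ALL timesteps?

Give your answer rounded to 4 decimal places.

Answer: 2.9932

Derivation:
Step 0: x=[4.0000 9.0000 14.0000] v=[2.0000 0.0000 0.0000]
Step 1: x=[4.7500 9.0000 13.7500] v=[3.0000 0.0000 -1.0000]
Step 2: x=[5.5625 9.1250 13.3125] v=[3.2500 0.5000 -1.7500]
Step 3: x=[6.2656 9.4063 12.8281] v=[2.8125 1.1250 -1.9375]
Step 4: x=[6.7539 9.7578 12.4883] v=[1.9532 1.4061 -1.3593]
Step 5: x=[6.9932 10.0410 12.4659] v=[0.9571 1.1327 -0.0898]
Max displacement = 2.9932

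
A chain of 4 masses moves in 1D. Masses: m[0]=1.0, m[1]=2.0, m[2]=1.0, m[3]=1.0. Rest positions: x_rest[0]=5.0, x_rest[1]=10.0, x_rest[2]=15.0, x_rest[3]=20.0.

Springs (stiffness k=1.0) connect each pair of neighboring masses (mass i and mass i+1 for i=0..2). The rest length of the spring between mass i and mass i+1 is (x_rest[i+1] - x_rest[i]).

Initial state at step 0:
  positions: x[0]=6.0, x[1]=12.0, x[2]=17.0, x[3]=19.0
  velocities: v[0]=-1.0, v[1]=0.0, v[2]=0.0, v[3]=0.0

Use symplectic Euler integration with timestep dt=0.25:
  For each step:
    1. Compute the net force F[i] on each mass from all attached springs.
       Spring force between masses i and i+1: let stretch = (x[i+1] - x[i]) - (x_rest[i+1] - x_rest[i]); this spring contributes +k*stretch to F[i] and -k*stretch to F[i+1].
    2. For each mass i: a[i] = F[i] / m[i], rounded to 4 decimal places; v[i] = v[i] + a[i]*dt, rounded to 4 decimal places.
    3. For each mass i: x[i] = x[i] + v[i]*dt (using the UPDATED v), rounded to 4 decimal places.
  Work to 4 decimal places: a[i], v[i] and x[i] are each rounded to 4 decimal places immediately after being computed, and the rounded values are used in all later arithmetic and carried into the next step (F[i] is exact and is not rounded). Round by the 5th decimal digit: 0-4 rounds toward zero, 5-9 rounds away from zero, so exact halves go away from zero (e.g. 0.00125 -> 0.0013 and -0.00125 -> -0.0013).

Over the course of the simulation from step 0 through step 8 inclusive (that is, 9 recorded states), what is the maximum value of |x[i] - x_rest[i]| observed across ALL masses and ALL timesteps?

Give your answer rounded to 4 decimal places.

Step 0: x=[6.0000 12.0000 17.0000 19.0000] v=[-1.0000 0.0000 0.0000 0.0000]
Step 1: x=[5.8125 11.9688 16.8125 19.1875] v=[-0.7500 -0.1250 -0.7500 0.7500]
Step 2: x=[5.6973 11.8965 16.4707 19.5391] v=[-0.4609 -0.2891 -1.3672 1.4063]
Step 3: x=[5.6570 11.7735 16.0348 20.0114] v=[-0.1611 -0.4922 -1.7437 1.8892]
Step 4: x=[5.6865 11.5925 15.5811 20.5477] v=[0.1180 -0.7241 -1.8149 2.1451]
Step 5: x=[5.7726 11.3516 15.1885 21.0861] v=[0.3445 -0.9638 -1.5704 2.1535]
Step 6: x=[5.8949 11.0562 14.9247 21.5684] v=[0.4893 -1.1816 -1.0552 1.9291]
Step 7: x=[6.0273 10.7204 14.8344 21.9480] v=[0.5296 -1.3432 -0.3614 1.5182]
Step 8: x=[6.1405 10.3665 14.9315 22.1955] v=[0.4529 -1.4156 0.3885 0.9898]
Max displacement = 2.1955

Answer: 2.1955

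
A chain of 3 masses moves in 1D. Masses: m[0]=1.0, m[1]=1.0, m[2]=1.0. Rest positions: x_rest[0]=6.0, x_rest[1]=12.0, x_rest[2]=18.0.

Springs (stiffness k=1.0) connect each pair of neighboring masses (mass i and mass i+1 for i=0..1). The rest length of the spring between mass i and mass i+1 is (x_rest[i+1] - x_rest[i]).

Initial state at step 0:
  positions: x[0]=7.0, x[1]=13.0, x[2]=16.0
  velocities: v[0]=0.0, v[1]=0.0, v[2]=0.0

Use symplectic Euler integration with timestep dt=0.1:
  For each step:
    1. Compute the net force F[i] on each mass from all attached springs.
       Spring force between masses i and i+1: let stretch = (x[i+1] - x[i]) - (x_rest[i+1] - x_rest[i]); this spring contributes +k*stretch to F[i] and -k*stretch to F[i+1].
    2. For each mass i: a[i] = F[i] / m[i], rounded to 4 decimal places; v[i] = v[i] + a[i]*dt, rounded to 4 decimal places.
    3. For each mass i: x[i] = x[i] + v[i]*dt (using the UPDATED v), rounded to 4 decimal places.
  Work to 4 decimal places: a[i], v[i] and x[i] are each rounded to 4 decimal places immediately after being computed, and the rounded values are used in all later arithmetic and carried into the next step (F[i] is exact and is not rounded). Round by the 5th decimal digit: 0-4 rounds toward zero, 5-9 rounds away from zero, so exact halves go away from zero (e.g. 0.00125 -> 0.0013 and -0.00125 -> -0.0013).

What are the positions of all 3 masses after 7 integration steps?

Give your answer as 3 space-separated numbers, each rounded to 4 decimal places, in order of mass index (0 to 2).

Answer: 6.9648 12.2678 16.7675

Derivation:
Step 0: x=[7.0000 13.0000 16.0000] v=[0.0000 0.0000 0.0000]
Step 1: x=[7.0000 12.9700 16.0300] v=[0.0000 -0.3000 0.3000]
Step 2: x=[6.9997 12.9109 16.0894] v=[-0.0030 -0.5910 0.5940]
Step 3: x=[6.9985 12.8245 16.1770] v=[-0.0119 -0.8643 0.8762]
Step 4: x=[6.9956 12.7133 16.2911] v=[-0.0293 -1.1117 1.1410]
Step 5: x=[6.9899 12.5807 16.4294] v=[-0.0575 -1.3257 1.3832]
Step 6: x=[6.9801 12.4307 16.5892] v=[-0.0984 -1.4999 1.5983]
Step 7: x=[6.9648 12.2678 16.7675] v=[-0.1533 -1.6291 1.7825]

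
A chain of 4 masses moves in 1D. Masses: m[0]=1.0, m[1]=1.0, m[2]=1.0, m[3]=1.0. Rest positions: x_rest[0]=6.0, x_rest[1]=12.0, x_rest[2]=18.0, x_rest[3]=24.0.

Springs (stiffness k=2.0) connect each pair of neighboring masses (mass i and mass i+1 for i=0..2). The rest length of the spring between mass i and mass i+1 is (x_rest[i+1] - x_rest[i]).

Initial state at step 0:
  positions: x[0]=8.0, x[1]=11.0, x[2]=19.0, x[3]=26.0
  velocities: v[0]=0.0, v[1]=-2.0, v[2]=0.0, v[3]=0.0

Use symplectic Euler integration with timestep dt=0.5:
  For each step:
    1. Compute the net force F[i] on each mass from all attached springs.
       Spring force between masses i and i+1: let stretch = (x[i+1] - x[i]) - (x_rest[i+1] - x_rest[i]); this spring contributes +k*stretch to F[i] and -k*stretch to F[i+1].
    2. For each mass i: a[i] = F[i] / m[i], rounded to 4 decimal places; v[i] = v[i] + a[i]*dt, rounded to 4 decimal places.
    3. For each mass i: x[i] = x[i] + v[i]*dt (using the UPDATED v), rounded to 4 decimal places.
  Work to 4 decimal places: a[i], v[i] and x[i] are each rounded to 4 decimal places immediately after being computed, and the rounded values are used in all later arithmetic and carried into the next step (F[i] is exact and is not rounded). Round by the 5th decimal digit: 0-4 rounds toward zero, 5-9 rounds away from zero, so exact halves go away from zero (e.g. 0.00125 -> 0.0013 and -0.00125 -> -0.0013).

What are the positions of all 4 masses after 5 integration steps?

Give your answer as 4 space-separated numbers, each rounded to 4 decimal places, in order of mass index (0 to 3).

Answer: 6.8750 10.7500 17.2500 24.1250

Derivation:
Step 0: x=[8.0000 11.0000 19.0000 26.0000] v=[0.0000 -2.0000 0.0000 0.0000]
Step 1: x=[6.5000 12.5000 18.5000 25.5000] v=[-3.0000 3.0000 -1.0000 -1.0000]
Step 2: x=[5.0000 14.0000 18.5000 24.5000] v=[-3.0000 3.0000 0.0000 -2.0000]
Step 3: x=[5.0000 13.2500 19.2500 23.5000] v=[0.0000 -1.5000 1.5000 -2.0000]
Step 4: x=[6.1250 11.3750 19.1250 23.3750] v=[2.2500 -3.7500 -0.2500 -0.2500]
Step 5: x=[6.8750 10.7500 17.2500 24.1250] v=[1.5000 -1.2500 -3.7500 1.5000]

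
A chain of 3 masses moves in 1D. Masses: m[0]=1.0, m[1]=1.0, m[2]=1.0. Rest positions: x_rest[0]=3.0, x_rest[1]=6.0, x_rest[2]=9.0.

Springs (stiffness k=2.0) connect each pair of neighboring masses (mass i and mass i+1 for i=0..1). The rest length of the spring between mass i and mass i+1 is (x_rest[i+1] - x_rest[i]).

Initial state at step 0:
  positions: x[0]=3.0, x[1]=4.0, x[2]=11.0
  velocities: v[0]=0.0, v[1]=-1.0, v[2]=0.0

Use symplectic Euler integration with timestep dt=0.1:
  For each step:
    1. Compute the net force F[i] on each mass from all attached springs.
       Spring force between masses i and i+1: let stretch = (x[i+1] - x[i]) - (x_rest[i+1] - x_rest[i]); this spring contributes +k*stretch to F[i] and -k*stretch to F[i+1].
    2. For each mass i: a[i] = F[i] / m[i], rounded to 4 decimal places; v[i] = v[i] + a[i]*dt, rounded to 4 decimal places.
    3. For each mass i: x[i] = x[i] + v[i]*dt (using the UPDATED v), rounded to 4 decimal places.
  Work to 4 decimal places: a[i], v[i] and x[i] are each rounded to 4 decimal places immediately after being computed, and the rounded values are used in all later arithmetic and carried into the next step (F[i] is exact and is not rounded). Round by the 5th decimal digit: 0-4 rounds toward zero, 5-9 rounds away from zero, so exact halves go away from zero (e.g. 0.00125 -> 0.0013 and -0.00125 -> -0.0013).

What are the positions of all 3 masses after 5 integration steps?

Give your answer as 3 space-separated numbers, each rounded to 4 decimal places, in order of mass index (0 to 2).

Answer: 2.4688 5.1350 9.8964

Derivation:
Step 0: x=[3.0000 4.0000 11.0000] v=[0.0000 -1.0000 0.0000]
Step 1: x=[2.9600 4.0200 10.9200] v=[-0.4000 0.2000 -0.8000]
Step 2: x=[2.8812 4.1568 10.7620] v=[-0.7880 1.3680 -1.5800]
Step 3: x=[2.7679 4.4002 10.5319] v=[-1.1329 2.4339 -2.3010]
Step 4: x=[2.6273 4.7336 10.2392] v=[-1.4064 3.3338 -2.9273]
Step 5: x=[2.4688 5.1350 9.8964] v=[-1.5851 4.0137 -3.4284]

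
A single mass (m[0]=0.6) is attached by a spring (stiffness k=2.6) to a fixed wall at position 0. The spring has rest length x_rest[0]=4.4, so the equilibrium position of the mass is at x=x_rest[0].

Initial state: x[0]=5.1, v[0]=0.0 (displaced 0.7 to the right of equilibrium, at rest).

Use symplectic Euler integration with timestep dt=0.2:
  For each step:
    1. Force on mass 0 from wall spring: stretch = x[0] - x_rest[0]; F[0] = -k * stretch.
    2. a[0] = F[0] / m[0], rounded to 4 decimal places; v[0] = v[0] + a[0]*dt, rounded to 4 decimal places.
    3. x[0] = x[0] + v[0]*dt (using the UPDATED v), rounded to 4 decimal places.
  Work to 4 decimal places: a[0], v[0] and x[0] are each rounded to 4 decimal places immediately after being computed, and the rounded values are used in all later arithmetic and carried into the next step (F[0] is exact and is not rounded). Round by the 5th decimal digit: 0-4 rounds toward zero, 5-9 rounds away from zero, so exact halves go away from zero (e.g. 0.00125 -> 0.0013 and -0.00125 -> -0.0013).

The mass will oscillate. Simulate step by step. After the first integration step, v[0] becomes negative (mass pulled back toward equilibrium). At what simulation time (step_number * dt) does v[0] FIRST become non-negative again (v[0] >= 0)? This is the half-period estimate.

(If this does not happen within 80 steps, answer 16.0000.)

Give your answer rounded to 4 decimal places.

Step 0: x=[5.1000] v=[0.0000]
Step 1: x=[4.9787] v=[-0.6067]
Step 2: x=[4.7571] v=[-1.1082]
Step 3: x=[4.4736] v=[-1.4177]
Step 4: x=[4.1773] v=[-1.4815]
Step 5: x=[3.9196] v=[-1.2885]
Step 6: x=[3.7452] v=[-0.8722]
Step 7: x=[3.6843] v=[-0.3047]
Step 8: x=[3.7474] v=[0.3156]
First v>=0 after going negative at step 8, time=1.6000

Answer: 1.6000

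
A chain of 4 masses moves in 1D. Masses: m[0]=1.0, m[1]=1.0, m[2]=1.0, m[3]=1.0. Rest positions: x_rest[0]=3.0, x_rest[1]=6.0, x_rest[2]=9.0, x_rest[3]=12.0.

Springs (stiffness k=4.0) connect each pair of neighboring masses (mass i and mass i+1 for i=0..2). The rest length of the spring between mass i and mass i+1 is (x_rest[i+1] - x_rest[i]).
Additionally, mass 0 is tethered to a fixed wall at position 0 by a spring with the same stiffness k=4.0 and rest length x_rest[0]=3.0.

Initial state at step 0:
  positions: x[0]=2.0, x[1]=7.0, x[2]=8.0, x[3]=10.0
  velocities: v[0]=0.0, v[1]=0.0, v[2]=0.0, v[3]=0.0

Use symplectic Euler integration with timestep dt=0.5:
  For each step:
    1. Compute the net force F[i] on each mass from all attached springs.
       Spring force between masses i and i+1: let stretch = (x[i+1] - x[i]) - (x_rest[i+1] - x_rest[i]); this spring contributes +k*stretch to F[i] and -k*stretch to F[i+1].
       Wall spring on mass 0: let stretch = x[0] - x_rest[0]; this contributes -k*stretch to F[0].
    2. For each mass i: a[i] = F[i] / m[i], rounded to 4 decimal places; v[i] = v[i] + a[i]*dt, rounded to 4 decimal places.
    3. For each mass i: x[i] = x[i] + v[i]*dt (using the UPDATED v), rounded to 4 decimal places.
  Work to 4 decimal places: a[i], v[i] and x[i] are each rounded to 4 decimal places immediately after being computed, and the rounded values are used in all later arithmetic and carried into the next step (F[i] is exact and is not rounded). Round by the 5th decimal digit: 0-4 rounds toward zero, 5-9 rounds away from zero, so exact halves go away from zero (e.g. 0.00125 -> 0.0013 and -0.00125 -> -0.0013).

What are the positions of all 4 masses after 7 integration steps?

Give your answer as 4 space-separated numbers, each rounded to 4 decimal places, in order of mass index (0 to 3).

Answer: 1.0000 9.0000 9.0000 13.0000

Derivation:
Step 0: x=[2.0000 7.0000 8.0000 10.0000] v=[0.0000 0.0000 0.0000 0.0000]
Step 1: x=[5.0000 3.0000 9.0000 11.0000] v=[6.0000 -8.0000 2.0000 2.0000]
Step 2: x=[1.0000 7.0000 6.0000 13.0000] v=[-8.0000 8.0000 -6.0000 4.0000]
Step 3: x=[2.0000 4.0000 11.0000 11.0000] v=[2.0000 -6.0000 10.0000 -4.0000]
Step 4: x=[3.0000 6.0000 9.0000 12.0000] v=[2.0000 4.0000 -4.0000 2.0000]
Step 5: x=[4.0000 8.0000 7.0000 13.0000] v=[2.0000 4.0000 -4.0000 2.0000]
Step 6: x=[5.0000 5.0000 12.0000 11.0000] v=[2.0000 -6.0000 10.0000 -4.0000]
Step 7: x=[1.0000 9.0000 9.0000 13.0000] v=[-8.0000 8.0000 -6.0000 4.0000]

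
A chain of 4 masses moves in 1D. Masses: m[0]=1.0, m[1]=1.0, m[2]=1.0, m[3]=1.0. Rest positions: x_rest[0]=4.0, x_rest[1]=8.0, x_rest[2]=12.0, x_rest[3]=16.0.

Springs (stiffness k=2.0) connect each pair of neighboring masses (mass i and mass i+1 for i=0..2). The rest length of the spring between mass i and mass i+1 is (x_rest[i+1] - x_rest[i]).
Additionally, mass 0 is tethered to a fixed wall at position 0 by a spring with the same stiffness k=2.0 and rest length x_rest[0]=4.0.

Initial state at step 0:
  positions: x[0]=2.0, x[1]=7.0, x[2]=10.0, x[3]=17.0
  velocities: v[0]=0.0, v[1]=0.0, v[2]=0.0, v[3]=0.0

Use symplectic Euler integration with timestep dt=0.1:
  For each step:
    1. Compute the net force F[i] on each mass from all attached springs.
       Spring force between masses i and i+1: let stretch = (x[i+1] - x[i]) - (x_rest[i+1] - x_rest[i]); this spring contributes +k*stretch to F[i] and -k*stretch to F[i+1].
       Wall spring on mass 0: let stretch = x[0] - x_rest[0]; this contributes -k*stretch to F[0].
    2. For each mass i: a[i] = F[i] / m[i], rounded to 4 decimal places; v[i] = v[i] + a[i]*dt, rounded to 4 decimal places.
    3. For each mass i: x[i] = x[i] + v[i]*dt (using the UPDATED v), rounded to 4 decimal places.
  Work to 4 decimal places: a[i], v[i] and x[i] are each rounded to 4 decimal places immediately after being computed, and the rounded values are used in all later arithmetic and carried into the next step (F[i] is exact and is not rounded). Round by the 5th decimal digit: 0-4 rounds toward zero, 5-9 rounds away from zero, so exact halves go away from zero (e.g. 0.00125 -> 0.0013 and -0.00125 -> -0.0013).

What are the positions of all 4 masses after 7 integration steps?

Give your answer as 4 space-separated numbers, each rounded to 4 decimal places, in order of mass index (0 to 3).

Step 0: x=[2.0000 7.0000 10.0000 17.0000] v=[0.0000 0.0000 0.0000 0.0000]
Step 1: x=[2.0600 6.9600 10.0800 16.9400] v=[0.6000 -0.4000 0.8000 -0.6000]
Step 2: x=[2.1768 6.8844 10.2348 16.8228] v=[1.1680 -0.7560 1.5480 -1.1720]
Step 3: x=[2.3442 6.7817 10.4544 16.6538] v=[1.6742 -1.0274 2.1955 -1.6896]
Step 4: x=[2.5535 6.6637 10.7245 16.4409] v=[2.0929 -1.1804 2.7008 -2.1295]
Step 5: x=[2.7939 6.5447 11.0277 16.1936] v=[2.4042 -1.1903 3.0319 -2.4728]
Step 6: x=[3.0535 6.4403 11.3446 15.9230] v=[2.5956 -1.0439 3.1685 -2.7060]
Step 7: x=[3.3197 6.3663 11.6549 15.6408] v=[2.6623 -0.7404 3.1033 -2.8217]

Answer: 3.3197 6.3663 11.6549 15.6408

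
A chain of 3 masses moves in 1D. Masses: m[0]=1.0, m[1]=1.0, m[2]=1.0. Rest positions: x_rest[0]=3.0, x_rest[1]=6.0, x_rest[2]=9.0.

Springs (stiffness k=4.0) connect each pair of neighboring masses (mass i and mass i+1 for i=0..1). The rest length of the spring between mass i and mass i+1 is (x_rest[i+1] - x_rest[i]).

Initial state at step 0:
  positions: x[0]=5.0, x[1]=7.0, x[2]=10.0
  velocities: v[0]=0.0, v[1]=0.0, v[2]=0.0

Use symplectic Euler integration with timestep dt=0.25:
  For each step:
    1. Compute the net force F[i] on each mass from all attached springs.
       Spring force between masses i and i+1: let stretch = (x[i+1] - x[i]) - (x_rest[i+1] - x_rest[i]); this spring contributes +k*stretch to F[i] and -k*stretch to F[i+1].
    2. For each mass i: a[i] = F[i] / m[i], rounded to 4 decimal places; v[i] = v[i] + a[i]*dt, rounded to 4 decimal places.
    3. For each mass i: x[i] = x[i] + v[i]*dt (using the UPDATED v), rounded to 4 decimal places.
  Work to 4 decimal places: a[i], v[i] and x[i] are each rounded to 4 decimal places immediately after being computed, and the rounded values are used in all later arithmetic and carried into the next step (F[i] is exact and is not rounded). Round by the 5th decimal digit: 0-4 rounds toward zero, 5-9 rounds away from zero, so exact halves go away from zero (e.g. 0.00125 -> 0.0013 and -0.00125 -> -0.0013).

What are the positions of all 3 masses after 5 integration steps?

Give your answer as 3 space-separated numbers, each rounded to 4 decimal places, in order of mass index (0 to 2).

Answer: 3.8896 7.2549 10.8555

Derivation:
Step 0: x=[5.0000 7.0000 10.0000] v=[0.0000 0.0000 0.0000]
Step 1: x=[4.7500 7.2500 10.0000] v=[-1.0000 1.0000 0.0000]
Step 2: x=[4.3750 7.5625 10.0625] v=[-1.5000 1.2500 0.2500]
Step 3: x=[4.0469 7.7031 10.2500] v=[-1.3125 0.5625 0.7500]
Step 4: x=[3.8828 7.5664 10.5508] v=[-0.6563 -0.5468 1.2031]
Step 5: x=[3.8896 7.2549 10.8555] v=[0.0273 -1.2460 1.2187]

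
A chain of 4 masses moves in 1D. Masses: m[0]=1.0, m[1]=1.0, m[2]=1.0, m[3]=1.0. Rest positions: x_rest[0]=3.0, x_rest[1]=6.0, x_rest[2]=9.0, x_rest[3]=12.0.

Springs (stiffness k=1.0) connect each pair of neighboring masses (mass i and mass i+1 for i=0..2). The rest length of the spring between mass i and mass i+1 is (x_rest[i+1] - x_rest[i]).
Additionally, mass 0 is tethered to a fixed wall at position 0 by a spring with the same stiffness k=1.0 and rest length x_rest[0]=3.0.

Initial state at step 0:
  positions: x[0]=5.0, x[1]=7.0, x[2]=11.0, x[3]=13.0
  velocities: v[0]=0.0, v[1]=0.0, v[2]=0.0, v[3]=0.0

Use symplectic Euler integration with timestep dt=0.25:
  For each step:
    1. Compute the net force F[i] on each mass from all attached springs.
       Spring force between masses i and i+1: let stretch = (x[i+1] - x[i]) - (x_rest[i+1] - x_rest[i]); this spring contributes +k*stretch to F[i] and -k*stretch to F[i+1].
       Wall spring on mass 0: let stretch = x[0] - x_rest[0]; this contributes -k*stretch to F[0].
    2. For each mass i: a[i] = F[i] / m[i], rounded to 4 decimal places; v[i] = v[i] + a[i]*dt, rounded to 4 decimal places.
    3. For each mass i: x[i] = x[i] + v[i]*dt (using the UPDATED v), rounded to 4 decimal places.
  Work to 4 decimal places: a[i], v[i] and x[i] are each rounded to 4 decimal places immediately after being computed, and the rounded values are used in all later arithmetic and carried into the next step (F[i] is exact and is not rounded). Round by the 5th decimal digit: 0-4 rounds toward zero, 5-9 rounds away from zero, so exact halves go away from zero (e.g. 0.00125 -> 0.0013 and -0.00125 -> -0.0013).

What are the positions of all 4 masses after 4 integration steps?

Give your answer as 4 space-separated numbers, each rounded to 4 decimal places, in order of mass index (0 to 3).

Answer: 3.5524 7.7774 10.1172 13.4658

Derivation:
Step 0: x=[5.0000 7.0000 11.0000 13.0000] v=[0.0000 0.0000 0.0000 0.0000]
Step 1: x=[4.8125 7.1250 10.8750 13.0625] v=[-0.7500 0.5000 -0.5000 0.2500]
Step 2: x=[4.4688 7.3399 10.6524 13.1758] v=[-1.3750 0.8594 -0.8906 0.4531]
Step 3: x=[4.0252 7.5824 10.3804 13.3189] v=[-1.7744 0.9698 -1.0879 0.5723]
Step 4: x=[3.5524 7.7774 10.1172 13.4658] v=[-1.8914 0.7800 -1.0528 0.5877]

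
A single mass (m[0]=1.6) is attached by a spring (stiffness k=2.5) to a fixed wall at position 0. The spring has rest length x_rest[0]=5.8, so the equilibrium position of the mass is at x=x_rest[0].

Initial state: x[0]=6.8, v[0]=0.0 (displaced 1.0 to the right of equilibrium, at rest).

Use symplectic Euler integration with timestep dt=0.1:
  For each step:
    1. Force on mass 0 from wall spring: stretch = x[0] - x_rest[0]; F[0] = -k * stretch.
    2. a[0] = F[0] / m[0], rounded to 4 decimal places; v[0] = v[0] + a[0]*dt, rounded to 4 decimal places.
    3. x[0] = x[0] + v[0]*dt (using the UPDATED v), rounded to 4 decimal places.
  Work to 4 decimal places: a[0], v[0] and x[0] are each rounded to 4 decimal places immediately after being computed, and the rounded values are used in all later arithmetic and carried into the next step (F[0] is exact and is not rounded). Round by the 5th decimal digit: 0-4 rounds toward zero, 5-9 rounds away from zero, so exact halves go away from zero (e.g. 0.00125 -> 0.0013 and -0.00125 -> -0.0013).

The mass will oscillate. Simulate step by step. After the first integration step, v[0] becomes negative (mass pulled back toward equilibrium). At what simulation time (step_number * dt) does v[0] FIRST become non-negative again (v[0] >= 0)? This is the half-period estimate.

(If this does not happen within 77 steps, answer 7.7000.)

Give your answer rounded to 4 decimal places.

Step 0: x=[6.8000] v=[0.0000]
Step 1: x=[6.7844] v=[-0.1563]
Step 2: x=[6.7534] v=[-0.3101]
Step 3: x=[6.7075] v=[-0.4591]
Step 4: x=[6.6474] v=[-0.6009]
Step 5: x=[6.5741] v=[-0.7333]
Step 6: x=[6.4887] v=[-0.8543]
Step 7: x=[6.3925] v=[-0.9619]
Step 8: x=[6.2871] v=[-1.0545]
Step 9: x=[6.1740] v=[-1.1306]
Step 10: x=[6.0551] v=[-1.1890]
Step 11: x=[5.9322] v=[-1.2289]
Step 12: x=[5.8072] v=[-1.2496]
Step 13: x=[5.6821] v=[-1.2507]
Step 14: x=[5.5589] v=[-1.2323]
Step 15: x=[5.4394] v=[-1.1946]
Step 16: x=[5.3256] v=[-1.1383]
Step 17: x=[5.2192] v=[-1.0642]
Step 18: x=[5.1219] v=[-0.9735]
Step 19: x=[5.0351] v=[-0.8676]
Step 20: x=[4.9603] v=[-0.7481]
Step 21: x=[4.8986] v=[-0.6169]
Step 22: x=[4.8510] v=[-0.4761]
Step 23: x=[4.8182] v=[-0.3278]
Step 24: x=[4.8008] v=[-0.1744]
Step 25: x=[4.7990] v=[-0.0183]
Step 26: x=[4.8128] v=[0.1381]
First v>=0 after going negative at step 26, time=2.6000

Answer: 2.6000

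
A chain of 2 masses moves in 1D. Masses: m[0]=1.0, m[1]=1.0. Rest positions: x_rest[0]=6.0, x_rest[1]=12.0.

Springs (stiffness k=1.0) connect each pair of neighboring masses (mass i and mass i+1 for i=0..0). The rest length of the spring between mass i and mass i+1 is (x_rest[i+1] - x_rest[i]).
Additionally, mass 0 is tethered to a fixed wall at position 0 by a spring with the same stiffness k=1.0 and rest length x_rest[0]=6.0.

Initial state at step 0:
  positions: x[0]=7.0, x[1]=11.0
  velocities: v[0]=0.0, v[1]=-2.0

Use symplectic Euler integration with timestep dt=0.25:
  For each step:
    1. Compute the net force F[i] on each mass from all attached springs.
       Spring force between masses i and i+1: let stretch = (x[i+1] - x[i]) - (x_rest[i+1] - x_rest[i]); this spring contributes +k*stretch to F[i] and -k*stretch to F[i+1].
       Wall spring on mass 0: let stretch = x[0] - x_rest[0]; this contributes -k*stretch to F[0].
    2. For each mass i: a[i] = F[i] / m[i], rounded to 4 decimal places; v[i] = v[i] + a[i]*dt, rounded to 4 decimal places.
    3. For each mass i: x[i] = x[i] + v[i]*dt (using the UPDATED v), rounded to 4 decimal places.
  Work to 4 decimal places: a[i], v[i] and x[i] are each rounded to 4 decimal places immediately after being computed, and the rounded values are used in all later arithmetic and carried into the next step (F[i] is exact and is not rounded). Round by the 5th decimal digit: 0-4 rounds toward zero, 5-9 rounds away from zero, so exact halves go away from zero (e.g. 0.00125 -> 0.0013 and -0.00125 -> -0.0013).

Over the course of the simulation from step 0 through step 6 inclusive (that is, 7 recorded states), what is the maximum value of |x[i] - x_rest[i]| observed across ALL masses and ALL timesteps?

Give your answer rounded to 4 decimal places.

Answer: 1.9436

Derivation:
Step 0: x=[7.0000 11.0000] v=[0.0000 -2.0000]
Step 1: x=[6.8125 10.6250] v=[-0.7500 -1.5000]
Step 2: x=[6.4375 10.3867] v=[-1.5000 -0.9531]
Step 3: x=[5.9070 10.2766] v=[-2.1221 -0.4404]
Step 4: x=[5.2804 10.2684] v=[-2.5065 -0.0328]
Step 5: x=[4.6355 10.3235] v=[-2.5796 0.2202]
Step 6: x=[4.0564 10.3981] v=[-2.3165 0.2982]
Max displacement = 1.9436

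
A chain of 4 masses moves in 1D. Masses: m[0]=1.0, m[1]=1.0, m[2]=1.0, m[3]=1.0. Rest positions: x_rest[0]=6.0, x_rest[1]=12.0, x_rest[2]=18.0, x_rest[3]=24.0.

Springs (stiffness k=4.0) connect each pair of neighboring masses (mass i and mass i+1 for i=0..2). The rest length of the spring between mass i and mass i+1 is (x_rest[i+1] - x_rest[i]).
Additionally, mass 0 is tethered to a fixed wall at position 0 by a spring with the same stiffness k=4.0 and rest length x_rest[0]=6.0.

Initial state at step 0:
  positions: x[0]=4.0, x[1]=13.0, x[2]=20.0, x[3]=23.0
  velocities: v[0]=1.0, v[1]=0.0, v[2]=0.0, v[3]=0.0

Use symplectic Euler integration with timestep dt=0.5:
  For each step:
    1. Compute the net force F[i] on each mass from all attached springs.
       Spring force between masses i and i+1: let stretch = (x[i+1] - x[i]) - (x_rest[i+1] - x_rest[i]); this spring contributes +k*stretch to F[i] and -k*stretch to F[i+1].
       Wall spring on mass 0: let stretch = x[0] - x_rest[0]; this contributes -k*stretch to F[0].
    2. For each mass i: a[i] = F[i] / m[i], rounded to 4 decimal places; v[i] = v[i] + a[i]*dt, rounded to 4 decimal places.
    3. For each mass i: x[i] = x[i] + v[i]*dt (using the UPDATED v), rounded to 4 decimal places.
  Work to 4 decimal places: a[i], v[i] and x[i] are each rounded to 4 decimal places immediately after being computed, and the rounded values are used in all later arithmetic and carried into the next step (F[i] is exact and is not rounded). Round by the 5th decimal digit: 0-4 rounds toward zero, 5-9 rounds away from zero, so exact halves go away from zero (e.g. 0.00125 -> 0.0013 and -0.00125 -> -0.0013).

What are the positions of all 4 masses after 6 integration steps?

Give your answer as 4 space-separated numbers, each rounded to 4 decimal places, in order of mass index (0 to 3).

Step 0: x=[4.0000 13.0000 20.0000 23.0000] v=[1.0000 0.0000 0.0000 0.0000]
Step 1: x=[9.5000 11.0000 16.0000 26.0000] v=[11.0000 -4.0000 -8.0000 6.0000]
Step 2: x=[7.0000 12.5000 17.0000 25.0000] v=[-5.0000 3.0000 2.0000 -2.0000]
Step 3: x=[3.0000 13.0000 21.5000 22.0000] v=[-8.0000 1.0000 9.0000 -6.0000]
Step 4: x=[6.0000 12.0000 18.0000 24.5000] v=[6.0000 -2.0000 -7.0000 5.0000]
Step 5: x=[9.0000 11.0000 15.0000 26.5000] v=[6.0000 -2.0000 -6.0000 4.0000]
Step 6: x=[5.0000 12.0000 19.5000 23.0000] v=[-8.0000 2.0000 9.0000 -7.0000]

Answer: 5.0000 12.0000 19.5000 23.0000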